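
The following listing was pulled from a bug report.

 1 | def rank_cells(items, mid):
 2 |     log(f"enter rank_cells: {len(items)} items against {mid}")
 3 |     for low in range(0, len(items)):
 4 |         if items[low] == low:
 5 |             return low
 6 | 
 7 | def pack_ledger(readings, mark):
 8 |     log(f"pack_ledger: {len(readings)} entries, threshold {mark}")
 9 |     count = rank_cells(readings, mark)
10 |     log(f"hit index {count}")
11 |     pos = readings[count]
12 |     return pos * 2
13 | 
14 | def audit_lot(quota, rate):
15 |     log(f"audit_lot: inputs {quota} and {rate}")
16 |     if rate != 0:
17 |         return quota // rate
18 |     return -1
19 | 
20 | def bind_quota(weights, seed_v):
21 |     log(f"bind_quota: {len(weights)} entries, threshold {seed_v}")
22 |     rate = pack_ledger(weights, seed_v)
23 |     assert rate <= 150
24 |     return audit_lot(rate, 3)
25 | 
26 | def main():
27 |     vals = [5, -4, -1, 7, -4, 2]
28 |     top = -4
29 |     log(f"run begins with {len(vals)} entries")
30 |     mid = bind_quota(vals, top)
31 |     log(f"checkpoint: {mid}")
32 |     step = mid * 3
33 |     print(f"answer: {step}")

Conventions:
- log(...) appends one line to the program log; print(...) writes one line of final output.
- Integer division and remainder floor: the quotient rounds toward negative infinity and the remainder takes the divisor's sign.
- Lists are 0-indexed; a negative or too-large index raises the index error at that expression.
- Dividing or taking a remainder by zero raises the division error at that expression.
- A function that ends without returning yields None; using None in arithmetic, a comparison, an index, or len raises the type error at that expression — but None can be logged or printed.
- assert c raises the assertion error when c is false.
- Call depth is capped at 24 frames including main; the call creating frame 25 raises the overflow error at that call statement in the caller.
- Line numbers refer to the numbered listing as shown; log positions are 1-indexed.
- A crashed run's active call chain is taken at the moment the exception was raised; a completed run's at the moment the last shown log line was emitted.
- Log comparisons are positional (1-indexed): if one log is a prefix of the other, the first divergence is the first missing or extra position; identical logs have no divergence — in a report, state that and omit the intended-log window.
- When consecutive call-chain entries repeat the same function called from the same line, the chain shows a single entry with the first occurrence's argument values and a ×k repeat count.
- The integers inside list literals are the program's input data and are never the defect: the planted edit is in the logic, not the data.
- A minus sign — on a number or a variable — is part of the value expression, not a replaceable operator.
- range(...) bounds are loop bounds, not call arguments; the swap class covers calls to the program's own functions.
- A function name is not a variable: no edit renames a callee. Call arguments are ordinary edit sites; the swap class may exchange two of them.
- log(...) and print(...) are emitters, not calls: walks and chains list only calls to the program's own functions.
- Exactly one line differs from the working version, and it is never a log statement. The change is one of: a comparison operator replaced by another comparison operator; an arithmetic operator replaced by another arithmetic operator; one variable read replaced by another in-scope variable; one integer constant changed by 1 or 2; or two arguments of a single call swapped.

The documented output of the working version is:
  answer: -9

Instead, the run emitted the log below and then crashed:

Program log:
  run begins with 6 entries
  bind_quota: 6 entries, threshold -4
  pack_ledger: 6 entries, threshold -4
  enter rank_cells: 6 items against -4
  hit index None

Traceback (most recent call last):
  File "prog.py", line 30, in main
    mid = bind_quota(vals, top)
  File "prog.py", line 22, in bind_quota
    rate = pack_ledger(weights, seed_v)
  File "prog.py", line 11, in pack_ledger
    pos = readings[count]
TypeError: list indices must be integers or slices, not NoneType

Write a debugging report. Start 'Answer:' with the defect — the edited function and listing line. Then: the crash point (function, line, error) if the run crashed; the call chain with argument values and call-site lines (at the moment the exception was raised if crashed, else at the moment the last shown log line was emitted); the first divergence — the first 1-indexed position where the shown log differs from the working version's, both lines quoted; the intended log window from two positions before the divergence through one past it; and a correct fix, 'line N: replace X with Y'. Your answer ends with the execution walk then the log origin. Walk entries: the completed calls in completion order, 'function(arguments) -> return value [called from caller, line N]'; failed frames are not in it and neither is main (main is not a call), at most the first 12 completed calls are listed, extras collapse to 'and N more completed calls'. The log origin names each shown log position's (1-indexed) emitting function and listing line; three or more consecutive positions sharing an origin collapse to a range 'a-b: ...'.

Answer: the defect is in rank_cells at line 4.
The tell: Log line 5 is where behavior first shows: 'hit index None' appears instead of 'hit index 1'.
Crash: pack_ledger, line 11, TypeError.
Call chain: main -> bind_quota([5, -4, -1, 7, -4, 2], -4) (called at line 30) -> pack_ledger([5, -4, -1, 7, -4, 2], -4) (called at line 22).
First divergence: position 5 — the shown line 'hit index None' should read 'hit index 1'.
Intended log window:
  3: pack_ledger: 6 entries, threshold -4
  4: enter rank_cells: 6 items against -4
  5: hit index 1
  6: audit_lot: inputs -8 and 3
Execution walk:
  rank_cells([5, -4, -1, 7, -4, 2], -4) -> None  [called from pack_ledger, line 9]
Log origins:
  1 — main, line 29
  2 — bind_quota, line 21
  3 — pack_ledger, line 8
  4 — rank_cells, line 2
  5 — pack_ledger, line 10
A correct fix: line 4: replace `items[low] == low` with `items[low] == mid`.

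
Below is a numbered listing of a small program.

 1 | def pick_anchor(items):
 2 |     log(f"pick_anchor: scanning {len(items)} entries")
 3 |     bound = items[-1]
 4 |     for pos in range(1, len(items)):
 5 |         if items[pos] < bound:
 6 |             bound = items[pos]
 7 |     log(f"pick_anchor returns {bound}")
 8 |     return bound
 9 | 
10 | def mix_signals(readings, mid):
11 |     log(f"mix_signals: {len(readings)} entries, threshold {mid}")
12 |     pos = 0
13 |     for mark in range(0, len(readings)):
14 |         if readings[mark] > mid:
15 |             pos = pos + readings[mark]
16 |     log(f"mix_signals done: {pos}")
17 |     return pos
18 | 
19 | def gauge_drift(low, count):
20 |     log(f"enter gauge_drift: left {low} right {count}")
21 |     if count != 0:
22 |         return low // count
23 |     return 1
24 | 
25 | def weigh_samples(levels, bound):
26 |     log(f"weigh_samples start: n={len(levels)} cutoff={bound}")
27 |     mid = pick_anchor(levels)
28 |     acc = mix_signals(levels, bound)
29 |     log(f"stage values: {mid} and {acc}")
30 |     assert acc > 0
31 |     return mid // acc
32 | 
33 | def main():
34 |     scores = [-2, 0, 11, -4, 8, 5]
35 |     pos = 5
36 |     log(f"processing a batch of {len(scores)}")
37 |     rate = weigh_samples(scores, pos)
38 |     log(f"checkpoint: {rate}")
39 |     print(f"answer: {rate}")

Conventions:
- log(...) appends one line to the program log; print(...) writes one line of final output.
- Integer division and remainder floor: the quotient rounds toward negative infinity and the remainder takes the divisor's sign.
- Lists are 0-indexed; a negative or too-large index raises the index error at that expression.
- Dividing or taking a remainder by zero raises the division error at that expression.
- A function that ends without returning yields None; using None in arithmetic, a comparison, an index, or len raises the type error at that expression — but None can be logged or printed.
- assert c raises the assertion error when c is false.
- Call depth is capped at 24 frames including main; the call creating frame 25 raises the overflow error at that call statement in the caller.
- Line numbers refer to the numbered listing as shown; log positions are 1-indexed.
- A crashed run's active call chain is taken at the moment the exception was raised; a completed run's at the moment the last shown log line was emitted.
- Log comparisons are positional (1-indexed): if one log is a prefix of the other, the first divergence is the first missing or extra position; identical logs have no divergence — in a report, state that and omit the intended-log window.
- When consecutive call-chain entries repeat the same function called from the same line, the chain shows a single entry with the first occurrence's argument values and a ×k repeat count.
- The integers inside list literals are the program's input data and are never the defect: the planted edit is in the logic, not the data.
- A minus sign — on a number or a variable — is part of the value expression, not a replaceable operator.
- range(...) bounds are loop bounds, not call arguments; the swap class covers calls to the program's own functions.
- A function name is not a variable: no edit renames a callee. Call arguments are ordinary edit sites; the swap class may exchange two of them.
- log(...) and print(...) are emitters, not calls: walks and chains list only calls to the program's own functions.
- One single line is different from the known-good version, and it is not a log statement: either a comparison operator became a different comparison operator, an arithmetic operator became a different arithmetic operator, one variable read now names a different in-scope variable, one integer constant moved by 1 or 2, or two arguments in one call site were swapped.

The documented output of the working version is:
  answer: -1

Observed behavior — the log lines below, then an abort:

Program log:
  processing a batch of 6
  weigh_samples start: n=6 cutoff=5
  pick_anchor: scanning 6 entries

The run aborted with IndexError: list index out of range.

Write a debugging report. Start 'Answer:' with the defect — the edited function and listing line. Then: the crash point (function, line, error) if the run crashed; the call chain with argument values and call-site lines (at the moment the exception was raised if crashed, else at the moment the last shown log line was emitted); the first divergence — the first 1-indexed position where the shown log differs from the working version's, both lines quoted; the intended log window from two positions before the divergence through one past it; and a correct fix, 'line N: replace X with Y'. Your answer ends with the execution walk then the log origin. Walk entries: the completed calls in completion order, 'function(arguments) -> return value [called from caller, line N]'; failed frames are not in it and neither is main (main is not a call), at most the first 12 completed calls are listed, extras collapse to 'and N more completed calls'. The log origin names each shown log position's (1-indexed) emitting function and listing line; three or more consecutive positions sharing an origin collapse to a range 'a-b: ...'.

Answer: the defect is in pick_anchor at line 3.
The tell: The faulty run's log stops after 3 lines; the working version's next line would be 'pick_anchor returns -4'.
Crash: pick_anchor, line 3, IndexError.
Call chain: main -> weigh_samples([-2, 0, 11, -4, 8, 5], 5) (called at line 37) -> pick_anchor([-2, 0, 11, -4, 8, 5]) (called at line 27).
First divergence: position 4 — after 3 matching lines the faulty run goes silent; intended next line 'pick_anchor returns -4'.
Intended log window:
  2: weigh_samples start: n=6 cutoff=5
  3: pick_anchor: scanning 6 entries
  4: pick_anchor returns -4
  5: mix_signals: 6 entries, threshold 5
Execution walk:
  (no call completed)
Log origins:
  1 — main, line 36
  2 — weigh_samples, line 26
  3 — pick_anchor, line 2
A correct fix: line 3: replace `-1` with `0`.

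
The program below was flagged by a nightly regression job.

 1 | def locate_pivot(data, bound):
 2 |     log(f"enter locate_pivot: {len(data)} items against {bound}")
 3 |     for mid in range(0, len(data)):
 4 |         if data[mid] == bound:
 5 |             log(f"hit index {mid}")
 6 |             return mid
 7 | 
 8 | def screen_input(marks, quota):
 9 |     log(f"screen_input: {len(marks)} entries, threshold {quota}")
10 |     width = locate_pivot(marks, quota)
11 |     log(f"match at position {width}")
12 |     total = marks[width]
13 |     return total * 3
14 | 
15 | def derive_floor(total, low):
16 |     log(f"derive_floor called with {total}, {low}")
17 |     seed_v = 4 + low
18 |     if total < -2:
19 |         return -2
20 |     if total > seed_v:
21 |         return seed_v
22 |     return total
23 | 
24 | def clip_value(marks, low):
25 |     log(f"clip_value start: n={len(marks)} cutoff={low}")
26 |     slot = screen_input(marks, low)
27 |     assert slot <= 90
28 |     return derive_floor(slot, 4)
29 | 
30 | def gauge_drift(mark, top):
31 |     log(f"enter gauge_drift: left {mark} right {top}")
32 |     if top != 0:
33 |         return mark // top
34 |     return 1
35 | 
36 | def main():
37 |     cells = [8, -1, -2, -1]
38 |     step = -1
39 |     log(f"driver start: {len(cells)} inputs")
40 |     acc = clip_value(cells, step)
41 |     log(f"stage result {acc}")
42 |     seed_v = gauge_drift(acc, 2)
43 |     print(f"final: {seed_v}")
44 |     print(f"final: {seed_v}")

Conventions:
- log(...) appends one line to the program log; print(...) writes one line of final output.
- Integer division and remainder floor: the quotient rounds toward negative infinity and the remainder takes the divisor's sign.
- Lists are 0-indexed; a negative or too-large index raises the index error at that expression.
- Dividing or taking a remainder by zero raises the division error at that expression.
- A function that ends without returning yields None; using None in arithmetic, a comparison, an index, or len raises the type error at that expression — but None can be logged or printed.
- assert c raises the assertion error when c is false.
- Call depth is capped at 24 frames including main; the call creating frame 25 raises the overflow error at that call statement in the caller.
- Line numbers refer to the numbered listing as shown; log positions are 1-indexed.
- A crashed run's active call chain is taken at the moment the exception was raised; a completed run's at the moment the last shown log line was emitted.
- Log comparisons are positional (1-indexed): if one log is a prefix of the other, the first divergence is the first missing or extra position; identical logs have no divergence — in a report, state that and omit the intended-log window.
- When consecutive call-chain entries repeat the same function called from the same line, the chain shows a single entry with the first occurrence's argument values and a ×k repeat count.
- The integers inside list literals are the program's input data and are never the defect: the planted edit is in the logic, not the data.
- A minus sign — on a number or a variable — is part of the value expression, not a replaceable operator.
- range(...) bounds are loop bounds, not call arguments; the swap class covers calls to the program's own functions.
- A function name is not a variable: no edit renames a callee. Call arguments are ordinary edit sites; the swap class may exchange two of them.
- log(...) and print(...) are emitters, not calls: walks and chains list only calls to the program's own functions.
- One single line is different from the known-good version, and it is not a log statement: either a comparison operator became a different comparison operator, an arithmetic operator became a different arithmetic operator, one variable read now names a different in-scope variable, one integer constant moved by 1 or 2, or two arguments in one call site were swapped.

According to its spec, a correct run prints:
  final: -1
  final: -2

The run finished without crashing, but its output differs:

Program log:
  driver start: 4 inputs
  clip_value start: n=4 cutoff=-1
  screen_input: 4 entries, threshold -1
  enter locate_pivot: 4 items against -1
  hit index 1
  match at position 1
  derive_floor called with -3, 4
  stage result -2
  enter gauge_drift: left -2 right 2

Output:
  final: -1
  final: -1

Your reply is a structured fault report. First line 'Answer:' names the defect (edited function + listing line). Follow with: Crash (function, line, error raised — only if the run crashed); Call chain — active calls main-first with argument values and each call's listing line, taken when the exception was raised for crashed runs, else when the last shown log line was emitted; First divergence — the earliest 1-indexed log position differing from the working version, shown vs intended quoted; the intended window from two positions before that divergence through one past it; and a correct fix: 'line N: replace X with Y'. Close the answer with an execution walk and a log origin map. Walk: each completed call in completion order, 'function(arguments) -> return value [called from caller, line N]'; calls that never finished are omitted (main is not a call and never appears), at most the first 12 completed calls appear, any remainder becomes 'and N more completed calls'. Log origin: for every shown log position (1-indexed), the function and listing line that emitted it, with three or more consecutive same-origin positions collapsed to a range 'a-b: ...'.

Answer: the defect is in main at line 44.
Key fact: Log streams are identical — the defect surfaces only in the printed output.
Call chain: main -> gauge_drift(-2, 2) (called at line 42).
First divergence: there is none — every log position agrees.
Execution walk:
  locate_pivot([8, -1, -2, -1], -1) -> 1  [called from screen_input, line 10]
  screen_input([8, -1, -2, -1], -1) -> -3  [called from clip_value, line 26]
  derive_floor(-3, 4) -> -2  [called from clip_value, line 28]
  clip_value([8, -1, -2, -1], -1) -> -2  [called from main, line 40]
  gauge_drift(-2, 2) -> -1  [called from main, line 42]
Log line origins:
  1: logged in main at line 39
  2: logged in clip_value at line 25
  3: logged in screen_input at line 9
  4: logged in locate_pivot at line 2
  5: logged in locate_pivot at line 5
  6: logged in screen_input at line 11
  7: logged in derive_floor at line 16
  8: logged in main at line 41
  9: logged in gauge_drift at line 31
A correct fix: line 44: replace `seed_v` with `acc`.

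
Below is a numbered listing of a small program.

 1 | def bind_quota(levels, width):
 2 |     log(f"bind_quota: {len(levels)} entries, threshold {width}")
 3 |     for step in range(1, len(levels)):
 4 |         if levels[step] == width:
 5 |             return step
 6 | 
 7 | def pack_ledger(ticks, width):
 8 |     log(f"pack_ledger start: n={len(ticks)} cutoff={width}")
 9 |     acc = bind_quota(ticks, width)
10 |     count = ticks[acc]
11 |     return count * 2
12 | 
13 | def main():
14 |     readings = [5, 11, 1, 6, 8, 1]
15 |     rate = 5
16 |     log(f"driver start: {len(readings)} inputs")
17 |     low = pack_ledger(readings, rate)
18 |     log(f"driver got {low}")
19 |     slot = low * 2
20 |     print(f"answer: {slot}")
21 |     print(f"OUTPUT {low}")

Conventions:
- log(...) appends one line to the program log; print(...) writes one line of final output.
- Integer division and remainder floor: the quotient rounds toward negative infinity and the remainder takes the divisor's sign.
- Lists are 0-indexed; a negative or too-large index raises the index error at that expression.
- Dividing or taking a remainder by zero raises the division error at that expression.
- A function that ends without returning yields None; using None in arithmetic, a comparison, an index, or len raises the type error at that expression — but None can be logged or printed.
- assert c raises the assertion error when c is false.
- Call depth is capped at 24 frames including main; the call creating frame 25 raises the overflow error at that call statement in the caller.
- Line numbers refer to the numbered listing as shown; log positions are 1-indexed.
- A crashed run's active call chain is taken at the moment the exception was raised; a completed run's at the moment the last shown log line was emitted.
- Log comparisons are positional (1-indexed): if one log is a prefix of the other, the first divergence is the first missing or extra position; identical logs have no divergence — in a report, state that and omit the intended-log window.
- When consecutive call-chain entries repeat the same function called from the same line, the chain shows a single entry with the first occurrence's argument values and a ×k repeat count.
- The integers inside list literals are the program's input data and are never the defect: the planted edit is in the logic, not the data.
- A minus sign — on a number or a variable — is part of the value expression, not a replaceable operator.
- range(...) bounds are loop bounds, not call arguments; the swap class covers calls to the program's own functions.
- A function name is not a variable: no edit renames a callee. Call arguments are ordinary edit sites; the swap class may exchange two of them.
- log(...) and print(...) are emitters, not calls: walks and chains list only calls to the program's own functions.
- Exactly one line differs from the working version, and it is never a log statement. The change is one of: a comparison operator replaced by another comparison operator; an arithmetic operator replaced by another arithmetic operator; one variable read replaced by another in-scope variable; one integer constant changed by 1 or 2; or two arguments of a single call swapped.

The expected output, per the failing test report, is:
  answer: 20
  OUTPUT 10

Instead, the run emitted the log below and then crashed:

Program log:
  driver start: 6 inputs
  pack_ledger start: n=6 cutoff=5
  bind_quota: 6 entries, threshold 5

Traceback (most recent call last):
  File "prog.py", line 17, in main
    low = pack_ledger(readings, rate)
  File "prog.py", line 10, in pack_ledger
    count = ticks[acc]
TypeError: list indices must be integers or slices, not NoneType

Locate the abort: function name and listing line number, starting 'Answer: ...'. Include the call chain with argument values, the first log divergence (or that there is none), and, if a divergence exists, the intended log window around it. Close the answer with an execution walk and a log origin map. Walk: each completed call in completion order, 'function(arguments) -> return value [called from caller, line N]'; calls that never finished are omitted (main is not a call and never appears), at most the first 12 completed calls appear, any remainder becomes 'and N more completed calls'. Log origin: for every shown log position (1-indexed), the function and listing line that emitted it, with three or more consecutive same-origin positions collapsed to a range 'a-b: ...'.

Answer: the error was raised in pack_ledger, line 10.
The tell: After 3 matching log lines the faulty run goes silent, while the working version continues with 'driver got 10'.
Call chain: main -> pack_ledger([5, 11, 1, 6, 8, 1], 5) (called at line 17).
First divergence: position 4 — after 3 matching lines the faulty run goes silent; intended next line 'driver got 10'.
Intended log window:
  2: pack_ledger start: n=6 cutoff=5
  3: bind_quota: 6 entries, threshold 5
  4: driver got 10
Execution walk:
  bind_quota([5, 11, 1, 6, 8, 1], 5) -> None  [called from pack_ledger, line 9]
Log origins:
  1: from main, line 16
  2: from pack_ledger, line 8
  3: from bind_quota, line 2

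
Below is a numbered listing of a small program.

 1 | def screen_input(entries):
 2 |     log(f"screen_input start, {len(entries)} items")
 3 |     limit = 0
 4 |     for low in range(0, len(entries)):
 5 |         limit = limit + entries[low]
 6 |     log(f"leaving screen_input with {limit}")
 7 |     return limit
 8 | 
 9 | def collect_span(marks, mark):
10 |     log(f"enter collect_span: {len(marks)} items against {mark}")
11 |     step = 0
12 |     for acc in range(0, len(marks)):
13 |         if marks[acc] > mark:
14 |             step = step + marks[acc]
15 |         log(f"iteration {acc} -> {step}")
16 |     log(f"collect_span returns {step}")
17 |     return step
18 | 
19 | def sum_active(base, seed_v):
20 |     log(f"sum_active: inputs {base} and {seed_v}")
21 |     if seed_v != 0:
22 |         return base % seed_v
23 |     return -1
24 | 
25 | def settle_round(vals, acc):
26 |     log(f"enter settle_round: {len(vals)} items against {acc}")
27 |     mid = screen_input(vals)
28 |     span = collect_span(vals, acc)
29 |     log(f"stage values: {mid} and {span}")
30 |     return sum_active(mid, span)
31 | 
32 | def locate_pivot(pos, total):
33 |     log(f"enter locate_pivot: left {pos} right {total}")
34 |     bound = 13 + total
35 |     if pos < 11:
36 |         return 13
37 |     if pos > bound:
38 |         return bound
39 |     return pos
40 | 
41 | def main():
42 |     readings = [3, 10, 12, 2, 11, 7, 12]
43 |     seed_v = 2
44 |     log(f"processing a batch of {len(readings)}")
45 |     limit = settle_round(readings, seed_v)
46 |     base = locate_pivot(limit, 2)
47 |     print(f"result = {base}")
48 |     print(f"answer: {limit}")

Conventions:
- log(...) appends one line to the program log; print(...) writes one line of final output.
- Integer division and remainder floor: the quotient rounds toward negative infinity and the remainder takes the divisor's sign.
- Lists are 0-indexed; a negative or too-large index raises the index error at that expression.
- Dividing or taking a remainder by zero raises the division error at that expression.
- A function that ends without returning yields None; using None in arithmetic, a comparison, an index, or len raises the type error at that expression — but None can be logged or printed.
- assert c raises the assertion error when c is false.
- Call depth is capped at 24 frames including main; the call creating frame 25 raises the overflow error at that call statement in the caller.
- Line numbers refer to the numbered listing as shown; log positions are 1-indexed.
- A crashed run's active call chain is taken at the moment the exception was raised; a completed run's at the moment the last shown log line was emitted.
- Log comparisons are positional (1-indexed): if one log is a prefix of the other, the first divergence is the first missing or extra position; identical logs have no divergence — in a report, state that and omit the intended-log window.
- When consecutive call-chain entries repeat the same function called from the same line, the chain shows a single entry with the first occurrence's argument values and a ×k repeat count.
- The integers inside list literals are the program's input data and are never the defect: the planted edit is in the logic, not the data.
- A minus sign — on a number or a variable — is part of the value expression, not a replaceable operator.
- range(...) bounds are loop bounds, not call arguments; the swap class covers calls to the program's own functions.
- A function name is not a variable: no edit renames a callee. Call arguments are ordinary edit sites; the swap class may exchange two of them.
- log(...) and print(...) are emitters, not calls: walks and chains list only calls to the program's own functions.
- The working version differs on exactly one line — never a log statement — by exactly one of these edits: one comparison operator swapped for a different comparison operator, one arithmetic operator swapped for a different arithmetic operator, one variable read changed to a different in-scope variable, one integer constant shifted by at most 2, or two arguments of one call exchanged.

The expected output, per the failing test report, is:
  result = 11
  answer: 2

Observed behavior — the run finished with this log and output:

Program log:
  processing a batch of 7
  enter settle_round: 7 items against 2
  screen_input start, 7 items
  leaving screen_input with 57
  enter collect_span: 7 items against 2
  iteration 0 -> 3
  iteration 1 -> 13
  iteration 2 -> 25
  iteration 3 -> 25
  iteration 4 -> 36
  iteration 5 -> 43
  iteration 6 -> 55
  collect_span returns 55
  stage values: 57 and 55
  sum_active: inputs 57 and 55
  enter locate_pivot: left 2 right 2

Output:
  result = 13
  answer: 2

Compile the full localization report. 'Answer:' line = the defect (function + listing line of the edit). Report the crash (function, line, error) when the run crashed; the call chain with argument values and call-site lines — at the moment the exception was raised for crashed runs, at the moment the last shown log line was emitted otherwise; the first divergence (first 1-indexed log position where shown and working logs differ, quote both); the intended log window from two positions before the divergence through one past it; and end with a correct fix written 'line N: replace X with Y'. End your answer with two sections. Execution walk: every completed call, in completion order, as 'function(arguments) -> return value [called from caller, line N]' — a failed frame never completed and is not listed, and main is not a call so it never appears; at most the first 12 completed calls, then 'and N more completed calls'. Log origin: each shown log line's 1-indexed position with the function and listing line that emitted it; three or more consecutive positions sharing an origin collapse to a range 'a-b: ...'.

Answer: the defect is in locate_pivot at line 36.
Key fact: Log streams are identical — the defect surfaces only in the printed output.
Call chain: main -> locate_pivot(2, 2) (called at line 46).
First divergence: none (the log streams are identical).
Execution walk:
  screen_input([3, 10, 12, 2, 11, 7, 12]) -> 57  [called from settle_round, line 27]
  collect_span([3, 10, 12, 2, 11, 7, 12], 2) -> 55  [called from settle_round, line 28]
  sum_active(57, 55) -> 2  [called from settle_round, line 30]
  settle_round([3, 10, 12, 2, 11, 7, 12], 2) -> 2  [called from main, line 45]
  locate_pivot(2, 2) -> 13  [called from main, line 46]
Origin of each log line:
  1: emitted by main (line 44)
  2: emitted by settle_round (line 26)
  3: emitted by screen_input (line 2)
  4: emitted by screen_input (line 6)
  5: emitted by collect_span (line 10)
  6-12: emitted by collect_span (line 15)
  13: emitted by collect_span (line 16)
  14: emitted by settle_round (line 29)
  15: emitted by sum_active (line 20)
  16: emitted by locate_pivot (line 33)
A correct fix: line 36: replace `13` with `11`.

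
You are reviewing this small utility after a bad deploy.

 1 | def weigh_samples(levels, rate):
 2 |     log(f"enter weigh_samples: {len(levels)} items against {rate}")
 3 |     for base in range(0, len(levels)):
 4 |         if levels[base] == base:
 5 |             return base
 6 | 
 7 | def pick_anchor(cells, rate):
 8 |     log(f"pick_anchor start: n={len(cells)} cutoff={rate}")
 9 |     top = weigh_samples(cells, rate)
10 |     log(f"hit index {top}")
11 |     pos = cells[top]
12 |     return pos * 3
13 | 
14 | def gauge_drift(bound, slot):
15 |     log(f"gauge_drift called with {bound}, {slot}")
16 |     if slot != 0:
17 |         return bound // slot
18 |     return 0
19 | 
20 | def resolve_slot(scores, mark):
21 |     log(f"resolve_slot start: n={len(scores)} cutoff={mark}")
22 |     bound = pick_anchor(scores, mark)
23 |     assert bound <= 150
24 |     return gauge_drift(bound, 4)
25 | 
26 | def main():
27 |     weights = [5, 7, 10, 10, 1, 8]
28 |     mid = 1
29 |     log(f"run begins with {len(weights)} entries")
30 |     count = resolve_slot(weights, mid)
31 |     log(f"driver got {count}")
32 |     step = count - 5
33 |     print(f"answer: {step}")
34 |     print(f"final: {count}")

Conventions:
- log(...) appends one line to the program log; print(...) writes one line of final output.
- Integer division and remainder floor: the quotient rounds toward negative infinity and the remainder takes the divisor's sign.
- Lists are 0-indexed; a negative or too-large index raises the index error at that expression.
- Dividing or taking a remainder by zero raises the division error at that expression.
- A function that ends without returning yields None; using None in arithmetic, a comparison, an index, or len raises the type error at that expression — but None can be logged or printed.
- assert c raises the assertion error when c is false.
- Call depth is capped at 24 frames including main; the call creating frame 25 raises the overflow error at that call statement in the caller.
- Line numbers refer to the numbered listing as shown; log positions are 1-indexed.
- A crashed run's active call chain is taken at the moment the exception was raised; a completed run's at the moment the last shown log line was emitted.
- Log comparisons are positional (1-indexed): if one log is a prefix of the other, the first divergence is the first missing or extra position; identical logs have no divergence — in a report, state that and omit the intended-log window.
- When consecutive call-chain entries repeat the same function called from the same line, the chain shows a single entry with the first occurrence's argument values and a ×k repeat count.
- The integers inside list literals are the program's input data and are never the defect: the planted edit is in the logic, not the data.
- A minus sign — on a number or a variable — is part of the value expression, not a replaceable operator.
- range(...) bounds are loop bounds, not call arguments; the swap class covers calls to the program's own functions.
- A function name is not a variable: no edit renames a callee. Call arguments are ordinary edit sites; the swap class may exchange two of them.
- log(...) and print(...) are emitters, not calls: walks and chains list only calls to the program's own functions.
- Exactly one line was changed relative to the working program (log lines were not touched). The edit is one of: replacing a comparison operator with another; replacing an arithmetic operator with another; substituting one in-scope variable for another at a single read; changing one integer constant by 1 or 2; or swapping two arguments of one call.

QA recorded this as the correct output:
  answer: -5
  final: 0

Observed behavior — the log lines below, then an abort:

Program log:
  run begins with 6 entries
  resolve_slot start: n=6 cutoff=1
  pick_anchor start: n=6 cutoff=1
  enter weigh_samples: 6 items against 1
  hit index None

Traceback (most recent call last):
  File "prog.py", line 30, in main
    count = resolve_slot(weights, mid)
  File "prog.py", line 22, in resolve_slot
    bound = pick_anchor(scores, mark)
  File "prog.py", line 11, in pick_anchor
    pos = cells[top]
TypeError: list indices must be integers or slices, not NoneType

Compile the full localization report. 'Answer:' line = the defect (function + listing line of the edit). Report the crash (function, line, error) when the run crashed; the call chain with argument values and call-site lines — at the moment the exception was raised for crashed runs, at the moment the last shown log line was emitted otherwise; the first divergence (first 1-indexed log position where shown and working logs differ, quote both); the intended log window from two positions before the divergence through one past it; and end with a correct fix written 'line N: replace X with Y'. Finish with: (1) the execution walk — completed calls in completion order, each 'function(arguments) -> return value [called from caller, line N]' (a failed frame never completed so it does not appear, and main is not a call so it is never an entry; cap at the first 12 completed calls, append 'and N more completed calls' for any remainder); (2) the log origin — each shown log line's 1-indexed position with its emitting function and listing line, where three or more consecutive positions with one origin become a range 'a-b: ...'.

Answer: the defect is in weigh_samples at line 4.
Key observation: Log line 5 is where behavior first shows: 'hit index None' appears instead of 'hit index 4'.
Crash: pick_anchor, line 11, TypeError.
Call chain: main -> resolve_slot([5, 7, 10, 10, 1, 8], 1) (called at line 30) -> pick_anchor([5, 7, 10, 10, 1, 8], 1) (called at line 22).
First divergence: at position 5 the run shows 'hit index None' where the working version logs 'hit index 4'.
Intended log window:
  3: pick_anchor start: n=6 cutoff=1
  4: enter weigh_samples: 6 items against 1
  5: hit index 4
  6: gauge_drift called with 3, 4
Execution walk:
  weigh_samples([5, 7, 10, 10, 1, 8], 1) -> None  [called from pick_anchor, line 9]
Log origins:
  1: from main, line 29
  2: from resolve_slot, line 21
  3: from pick_anchor, line 8
  4: from weigh_samples, line 2
  5: from pick_anchor, line 10
A correct fix: line 4: replace `levels[base] == base` with `levels[base] == rate`.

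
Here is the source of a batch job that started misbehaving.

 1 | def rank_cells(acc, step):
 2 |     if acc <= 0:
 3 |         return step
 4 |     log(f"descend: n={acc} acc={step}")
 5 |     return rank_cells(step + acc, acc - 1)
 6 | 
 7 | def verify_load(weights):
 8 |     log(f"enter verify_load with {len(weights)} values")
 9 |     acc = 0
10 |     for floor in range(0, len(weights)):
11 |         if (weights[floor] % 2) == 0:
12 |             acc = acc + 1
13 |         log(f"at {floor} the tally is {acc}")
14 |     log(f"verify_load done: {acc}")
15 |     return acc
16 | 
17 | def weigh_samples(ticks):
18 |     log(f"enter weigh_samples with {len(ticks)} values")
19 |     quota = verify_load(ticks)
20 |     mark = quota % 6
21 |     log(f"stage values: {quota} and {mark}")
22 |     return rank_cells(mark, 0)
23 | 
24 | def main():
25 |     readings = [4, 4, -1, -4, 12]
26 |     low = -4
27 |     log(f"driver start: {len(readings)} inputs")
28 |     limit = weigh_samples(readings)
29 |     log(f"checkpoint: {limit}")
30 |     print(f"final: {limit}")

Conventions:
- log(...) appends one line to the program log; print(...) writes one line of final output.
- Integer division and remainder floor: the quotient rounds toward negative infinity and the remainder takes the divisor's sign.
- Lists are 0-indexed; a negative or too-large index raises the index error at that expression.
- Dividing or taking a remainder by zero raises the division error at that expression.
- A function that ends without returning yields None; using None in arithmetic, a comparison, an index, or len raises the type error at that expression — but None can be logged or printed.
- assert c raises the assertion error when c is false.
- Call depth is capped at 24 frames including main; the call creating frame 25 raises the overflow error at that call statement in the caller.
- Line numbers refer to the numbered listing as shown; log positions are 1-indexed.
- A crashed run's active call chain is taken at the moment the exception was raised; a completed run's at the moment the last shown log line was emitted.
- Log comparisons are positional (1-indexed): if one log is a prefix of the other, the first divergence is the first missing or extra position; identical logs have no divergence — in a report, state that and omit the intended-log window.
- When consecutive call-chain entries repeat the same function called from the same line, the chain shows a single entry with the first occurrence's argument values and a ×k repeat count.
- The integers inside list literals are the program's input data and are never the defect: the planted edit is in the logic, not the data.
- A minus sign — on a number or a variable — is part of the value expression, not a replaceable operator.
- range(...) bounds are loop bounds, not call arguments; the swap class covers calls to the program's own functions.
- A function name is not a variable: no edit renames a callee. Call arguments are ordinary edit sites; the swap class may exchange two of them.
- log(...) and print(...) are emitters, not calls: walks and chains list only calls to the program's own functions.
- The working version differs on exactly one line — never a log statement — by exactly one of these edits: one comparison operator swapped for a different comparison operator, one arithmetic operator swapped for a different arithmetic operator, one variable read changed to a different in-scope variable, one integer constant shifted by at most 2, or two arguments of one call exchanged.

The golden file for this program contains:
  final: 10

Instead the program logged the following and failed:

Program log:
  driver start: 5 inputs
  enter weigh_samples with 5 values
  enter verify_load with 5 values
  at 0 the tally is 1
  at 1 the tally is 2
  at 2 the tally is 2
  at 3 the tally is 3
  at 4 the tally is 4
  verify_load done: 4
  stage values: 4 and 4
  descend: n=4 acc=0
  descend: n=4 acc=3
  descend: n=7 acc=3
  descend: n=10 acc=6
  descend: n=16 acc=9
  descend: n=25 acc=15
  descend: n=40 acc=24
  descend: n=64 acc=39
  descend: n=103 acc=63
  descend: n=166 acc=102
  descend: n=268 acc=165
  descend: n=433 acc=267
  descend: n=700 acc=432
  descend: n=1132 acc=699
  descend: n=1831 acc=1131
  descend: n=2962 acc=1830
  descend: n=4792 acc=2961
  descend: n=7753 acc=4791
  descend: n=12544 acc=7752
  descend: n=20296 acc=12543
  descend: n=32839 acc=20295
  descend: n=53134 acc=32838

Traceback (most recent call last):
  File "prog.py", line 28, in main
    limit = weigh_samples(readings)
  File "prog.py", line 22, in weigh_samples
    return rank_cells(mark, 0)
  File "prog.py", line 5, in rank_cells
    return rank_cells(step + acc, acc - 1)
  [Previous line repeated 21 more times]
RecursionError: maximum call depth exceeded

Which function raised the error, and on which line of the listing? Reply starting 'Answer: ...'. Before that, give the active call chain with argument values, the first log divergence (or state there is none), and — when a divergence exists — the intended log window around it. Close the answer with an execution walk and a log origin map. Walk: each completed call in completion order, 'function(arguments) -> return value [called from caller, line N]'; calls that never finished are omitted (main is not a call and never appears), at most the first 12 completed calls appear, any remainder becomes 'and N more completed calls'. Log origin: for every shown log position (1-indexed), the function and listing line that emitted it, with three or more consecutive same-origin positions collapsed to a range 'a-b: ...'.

Answer: the error was raised in rank_cells, line 5.
The tell: At log position 12 the runs split — shown 'descend: n=4 acc=3', but the working version logs 'descend: n=3 acc=4'.
Call chain: main -> weigh_samples([4, 4, -1, -4, 12]) (called at line 28) -> rank_cells(4, 0) (called at line 22) -> rank_cells(4, 3) (called at line 5) ×21.
First divergence: position 12 — the shown line 'descend: n=4 acc=3' should read 'descend: n=3 acc=4'.
Intended log window:
  10: stage values: 4 and 4
  11: descend: n=4 acc=0
  12: descend: n=3 acc=4
  13: descend: n=2 acc=7
Execution walk:
  verify_load([4, 4, -1, -4, 12]) -> 4  [called from weigh_samples, line 19]
Log origin:
  1: logged in main at line 27
  2: logged in weigh_samples at line 18
  3: logged in verify_load at line 8
  4-8: logged in verify_load at line 13
  9: logged in verify_load at line 14
  10: logged in weigh_samples at line 21
  11-32: logged in rank_cells at line 4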